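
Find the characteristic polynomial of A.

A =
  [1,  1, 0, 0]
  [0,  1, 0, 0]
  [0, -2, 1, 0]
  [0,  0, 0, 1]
x^4 - 4*x^3 + 6*x^2 - 4*x + 1

Expanding det(x·I − A) (e.g. by cofactor expansion or by noting that A is similar to its Jordan form J, which has the same characteristic polynomial as A) gives
  χ_A(x) = x^4 - 4*x^3 + 6*x^2 - 4*x + 1
which factors as (x - 1)^4. The eigenvalues (with algebraic multiplicities) are λ = 1 with multiplicity 4.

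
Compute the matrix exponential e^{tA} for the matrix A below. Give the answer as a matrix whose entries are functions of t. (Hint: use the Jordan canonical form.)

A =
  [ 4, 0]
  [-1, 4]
e^{tA} =
  [exp(4*t), 0]
  [-t*exp(4*t), exp(4*t)]

Strategy: write A = P · J · P⁻¹ where J is a Jordan canonical form, so e^{tA} = P · e^{tJ} · P⁻¹, and e^{tJ} can be computed block-by-block.

A has Jordan form
J =
  [4, 1]
  [0, 4]
(up to reordering of blocks).

Per-block formulas:
  For a 2×2 Jordan block J_2(4): exp(t · J_2(4)) = e^(4t)·(I + t·N), where N is the 2×2 nilpotent shift.

After assembling e^{tJ} and conjugating by P, we get:

e^{tA} =
  [exp(4*t), 0]
  [-t*exp(4*t), exp(4*t)]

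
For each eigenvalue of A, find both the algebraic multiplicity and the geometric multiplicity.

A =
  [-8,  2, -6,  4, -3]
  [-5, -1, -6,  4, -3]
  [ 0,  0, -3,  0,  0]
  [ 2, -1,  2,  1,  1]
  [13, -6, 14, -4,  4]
λ = -3: alg = 3, geom = 2; λ = 1: alg = 2, geom = 1

Step 1 — factor the characteristic polynomial to read off the algebraic multiplicities:
  χ_A(x) = (x - 1)^2*(x + 3)^3

Step 2 — compute geometric multiplicities via the rank-nullity identity g(λ) = n − rank(A − λI):
  rank(A − (-3)·I) = 3, so dim ker(A − (-3)·I) = n − 3 = 2
  rank(A − (1)·I) = 4, so dim ker(A − (1)·I) = n − 4 = 1

Summary:
  λ = -3: algebraic multiplicity = 3, geometric multiplicity = 2
  λ = 1: algebraic multiplicity = 2, geometric multiplicity = 1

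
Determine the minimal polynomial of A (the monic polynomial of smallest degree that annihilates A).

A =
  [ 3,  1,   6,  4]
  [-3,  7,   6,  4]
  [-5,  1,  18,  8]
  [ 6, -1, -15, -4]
x^2 - 12*x + 36

The characteristic polynomial is χ_A(x) = (x - 6)^4, so the eigenvalues are known. The minimal polynomial is
  m_A(x) = Π_λ (x − λ)^{k_λ}
where k_λ is the size of the *largest* Jordan block for λ (equivalently, the smallest k with (A − λI)^k v = 0 for every generalised eigenvector v of λ).

  λ = 6: largest Jordan block has size 2, contributing (x − 6)^2

So m_A(x) = (x - 6)^2 = x^2 - 12*x + 36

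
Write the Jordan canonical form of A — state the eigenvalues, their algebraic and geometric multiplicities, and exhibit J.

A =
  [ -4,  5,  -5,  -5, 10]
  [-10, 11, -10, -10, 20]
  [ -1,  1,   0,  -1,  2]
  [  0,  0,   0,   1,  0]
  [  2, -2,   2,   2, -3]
J_2(1) ⊕ J_1(1) ⊕ J_1(1) ⊕ J_1(1)

The characteristic polynomial is
  det(x·I − A) = x^5 - 5*x^4 + 10*x^3 - 10*x^2 + 5*x - 1 = (x - 1)^5

Eigenvalues and multiplicities (the geometric multiplicity of λ is n − rank(A − λI), which equals the number of Jordan blocks for λ):
  λ = 1: algebraic multiplicity = 5, geometric multiplicity = 4

Determining the block sizes for each eigenvalue:
  λ = 1: 4 blocks summing to 5 forces exactly one block of size 2 and the rest size 1 → block sizes [2, 1, 1, 1]

Assembling the blocks gives a Jordan form
J =
  [1, 1, 0, 0, 0]
  [0, 1, 0, 0, 0]
  [0, 0, 1, 0, 0]
  [0, 0, 0, 1, 0]
  [0, 0, 0, 0, 1]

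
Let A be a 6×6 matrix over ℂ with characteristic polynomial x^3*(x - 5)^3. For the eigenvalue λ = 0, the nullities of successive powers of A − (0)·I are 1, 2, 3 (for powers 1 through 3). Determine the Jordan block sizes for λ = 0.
Block sizes for λ = 0: [3]

From the dimensions of kernels of powers, the number of Jordan blocks of size at least j is d_j − d_{j−1} where d_j = dim ker(N^j) (with d_0 = 0). Computing the differences gives [1, 1, 1].
The number of blocks of size exactly k is (#blocks of size ≥ k) − (#blocks of size ≥ k + 1), so the partition is: 1 block(s) of size 3.
In nonincreasing order the block sizes are [3].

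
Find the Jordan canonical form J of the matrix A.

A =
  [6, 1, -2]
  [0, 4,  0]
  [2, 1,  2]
J_2(4) ⊕ J_1(4)

The characteristic polynomial is
  det(x·I − A) = x^3 - 12*x^2 + 48*x - 64 = (x - 4)^3

Eigenvalues and multiplicities (the geometric multiplicity of λ is n − rank(A − λI), which equals the number of Jordan blocks for λ):
  λ = 4: algebraic multiplicity = 3, geometric multiplicity = 2

Determining the block sizes for each eigenvalue:
  λ = 4: 2 blocks summing to 3 forces exactly one block of size 2 and the rest size 1 → block sizes [2, 1]

Assembling the blocks gives a Jordan form
J =
  [4, 1, 0]
  [0, 4, 0]
  [0, 0, 4]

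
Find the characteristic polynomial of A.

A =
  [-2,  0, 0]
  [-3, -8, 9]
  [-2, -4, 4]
x^3 + 6*x^2 + 12*x + 8

Expanding det(x·I − A) (e.g. by cofactor expansion or by noting that A is similar to its Jordan form J, which has the same characteristic polynomial as A) gives
  χ_A(x) = x^3 + 6*x^2 + 12*x + 8
which factors as (x + 2)^3. The eigenvalues (with algebraic multiplicities) are λ = -2 with multiplicity 3.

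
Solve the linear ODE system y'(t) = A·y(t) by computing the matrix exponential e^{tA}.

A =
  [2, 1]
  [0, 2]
e^{tA} =
  [exp(2*t), t*exp(2*t)]
  [0, exp(2*t)]

Strategy: write A = P · J · P⁻¹ where J is a Jordan canonical form, so e^{tA} = P · e^{tJ} · P⁻¹, and e^{tJ} can be computed block-by-block.

A has Jordan form
J =
  [2, 1]
  [0, 2]
(up to reordering of blocks).

Per-block formulas:
  For a 2×2 Jordan block J_2(2): exp(t · J_2(2)) = e^(2t)·(I + t·N), where N is the 2×2 nilpotent shift.

After assembling e^{tJ} and conjugating by P, we get:

e^{tA} =
  [exp(2*t), t*exp(2*t)]
  [0, exp(2*t)]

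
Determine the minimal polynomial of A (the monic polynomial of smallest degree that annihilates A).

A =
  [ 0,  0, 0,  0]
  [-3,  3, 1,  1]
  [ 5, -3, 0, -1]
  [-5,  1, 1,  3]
x^4 - 6*x^3 + 12*x^2 - 8*x

The characteristic polynomial is χ_A(x) = x*(x - 2)^3, so the eigenvalues are known. The minimal polynomial is
  m_A(x) = Π_λ (x − λ)^{k_λ}
where k_λ is the size of the *largest* Jordan block for λ (equivalently, the smallest k with (A − λI)^k v = 0 for every generalised eigenvector v of λ).

  λ = 0: largest Jordan block has size 1, contributing (x − 0)
  λ = 2: largest Jordan block has size 3, contributing (x − 2)^3

So m_A(x) = x*(x - 2)^3 = x^4 - 6*x^3 + 12*x^2 - 8*x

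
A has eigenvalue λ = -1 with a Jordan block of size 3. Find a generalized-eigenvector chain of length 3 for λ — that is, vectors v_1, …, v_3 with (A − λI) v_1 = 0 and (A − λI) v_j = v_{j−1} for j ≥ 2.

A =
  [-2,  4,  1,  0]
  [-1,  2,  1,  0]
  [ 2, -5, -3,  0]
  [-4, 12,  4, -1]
A Jordan chain for λ = -1 of length 3:
v_1 = (-1, 0, -1, 0)ᵀ
v_2 = (-1, -1, 2, -4)ᵀ
v_3 = (1, 0, 0, 0)ᵀ

Let N = A − (-1)·I. We want v_3 with N^3 v_3 = 0 but N^2 v_3 ≠ 0; then v_{j-1} := N · v_j for j = 3, …, 2.

Pick v_3 = (1, 0, 0, 0)ᵀ.
Then v_2 = N · v_3 = (-1, -1, 2, -4)ᵀ.
Then v_1 = N · v_2 = (-1, 0, -1, 0)ᵀ.

Sanity check: (A − (-1)·I) v_1 = (0, 0, 0, 0)ᵀ = 0. ✓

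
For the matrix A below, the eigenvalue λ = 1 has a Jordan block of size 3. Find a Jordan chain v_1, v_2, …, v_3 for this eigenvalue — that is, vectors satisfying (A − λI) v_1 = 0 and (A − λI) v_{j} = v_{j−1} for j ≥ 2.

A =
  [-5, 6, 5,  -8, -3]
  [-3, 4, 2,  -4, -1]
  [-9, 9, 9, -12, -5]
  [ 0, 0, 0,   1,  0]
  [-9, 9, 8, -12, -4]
A Jordan chain for λ = 1 of length 3:
v_1 = (-2, -1, -3, 0, -3)ᵀ
v_2 = (5, 2, 8, 0, 8)ᵀ
v_3 = (0, 0, 1, 0, 0)ᵀ

Let N = A − (1)·I. We want v_3 with N^3 v_3 = 0 but N^2 v_3 ≠ 0; then v_{j-1} := N · v_j for j = 3, …, 2.

Pick v_3 = (0, 0, 1, 0, 0)ᵀ.
Then v_2 = N · v_3 = (5, 2, 8, 0, 8)ᵀ.
Then v_1 = N · v_2 = (-2, -1, -3, 0, -3)ᵀ.

Sanity check: (A − (1)·I) v_1 = (0, 0, 0, 0, 0)ᵀ = 0. ✓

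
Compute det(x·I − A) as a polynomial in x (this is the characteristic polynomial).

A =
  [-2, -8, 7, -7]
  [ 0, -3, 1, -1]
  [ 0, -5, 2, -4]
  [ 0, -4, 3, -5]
x^4 + 8*x^3 + 24*x^2 + 32*x + 16

Expanding det(x·I − A) (e.g. by cofactor expansion or by noting that A is similar to its Jordan form J, which has the same characteristic polynomial as A) gives
  χ_A(x) = x^4 + 8*x^3 + 24*x^2 + 32*x + 16
which factors as (x + 2)^4. The eigenvalues (with algebraic multiplicities) are λ = -2 with multiplicity 4.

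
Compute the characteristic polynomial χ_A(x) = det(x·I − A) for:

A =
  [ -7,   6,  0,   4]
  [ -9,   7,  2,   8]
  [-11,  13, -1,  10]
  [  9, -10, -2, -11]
x^4 + 12*x^3 + 54*x^2 + 108*x + 81

Expanding det(x·I − A) (e.g. by cofactor expansion or by noting that A is similar to its Jordan form J, which has the same characteristic polynomial as A) gives
  χ_A(x) = x^4 + 12*x^3 + 54*x^2 + 108*x + 81
which factors as (x + 3)^4. The eigenvalues (with algebraic multiplicities) are λ = -3 with multiplicity 4.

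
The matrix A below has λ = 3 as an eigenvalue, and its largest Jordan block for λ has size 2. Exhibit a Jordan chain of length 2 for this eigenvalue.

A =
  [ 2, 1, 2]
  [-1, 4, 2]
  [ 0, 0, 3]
A Jordan chain for λ = 3 of length 2:
v_1 = (-1, -1, 0)ᵀ
v_2 = (1, 0, 0)ᵀ

Let N = A − (3)·I. We want v_2 with N^2 v_2 = 0 but N^1 v_2 ≠ 0; then v_{j-1} := N · v_j for j = 2, …, 2.

Pick v_2 = (1, 0, 0)ᵀ.
Then v_1 = N · v_2 = (-1, -1, 0)ᵀ.

Sanity check: (A − (3)·I) v_1 = (0, 0, 0)ᵀ = 0. ✓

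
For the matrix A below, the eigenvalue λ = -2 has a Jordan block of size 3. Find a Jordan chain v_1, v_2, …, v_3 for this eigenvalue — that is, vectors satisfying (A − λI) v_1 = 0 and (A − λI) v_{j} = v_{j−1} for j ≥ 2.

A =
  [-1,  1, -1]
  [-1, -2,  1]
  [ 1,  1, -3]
A Jordan chain for λ = -2 of length 3:
v_1 = (-1, 0, -1)ᵀ
v_2 = (1, -1, 1)ᵀ
v_3 = (1, 0, 0)ᵀ

Let N = A − (-2)·I. We want v_3 with N^3 v_3 = 0 but N^2 v_3 ≠ 0; then v_{j-1} := N · v_j for j = 3, …, 2.

Pick v_3 = (1, 0, 0)ᵀ.
Then v_2 = N · v_3 = (1, -1, 1)ᵀ.
Then v_1 = N · v_2 = (-1, 0, -1)ᵀ.

Sanity check: (A − (-2)·I) v_1 = (0, 0, 0)ᵀ = 0. ✓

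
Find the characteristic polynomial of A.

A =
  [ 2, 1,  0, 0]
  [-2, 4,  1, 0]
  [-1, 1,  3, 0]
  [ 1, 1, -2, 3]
x^4 - 12*x^3 + 54*x^2 - 108*x + 81

Expanding det(x·I − A) (e.g. by cofactor expansion or by noting that A is similar to its Jordan form J, which has the same characteristic polynomial as A) gives
  χ_A(x) = x^4 - 12*x^3 + 54*x^2 - 108*x + 81
which factors as (x - 3)^4. The eigenvalues (with algebraic multiplicities) are λ = 3 with multiplicity 4.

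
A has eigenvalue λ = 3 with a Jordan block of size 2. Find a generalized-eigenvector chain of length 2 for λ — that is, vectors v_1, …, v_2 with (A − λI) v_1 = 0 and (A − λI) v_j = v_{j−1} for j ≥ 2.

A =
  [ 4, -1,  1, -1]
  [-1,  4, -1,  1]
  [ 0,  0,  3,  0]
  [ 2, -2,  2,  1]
A Jordan chain for λ = 3 of length 2:
v_1 = (1, -1, 0, 2)ᵀ
v_2 = (1, 0, 0, 0)ᵀ

Let N = A − (3)·I. We want v_2 with N^2 v_2 = 0 but N^1 v_2 ≠ 0; then v_{j-1} := N · v_j for j = 2, …, 2.

Pick v_2 = (1, 0, 0, 0)ᵀ.
Then v_1 = N · v_2 = (1, -1, 0, 2)ᵀ.

Sanity check: (A − (3)·I) v_1 = (0, 0, 0, 0)ᵀ = 0. ✓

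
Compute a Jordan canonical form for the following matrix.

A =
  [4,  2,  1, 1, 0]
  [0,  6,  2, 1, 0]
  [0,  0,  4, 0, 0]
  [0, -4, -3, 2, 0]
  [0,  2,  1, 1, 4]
J_3(4) ⊕ J_1(4) ⊕ J_1(4)

The characteristic polynomial is
  det(x·I − A) = x^5 - 20*x^4 + 160*x^3 - 640*x^2 + 1280*x - 1024 = (x - 4)^5

Eigenvalues and multiplicities (the geometric multiplicity of λ is n − rank(A − λI), which equals the number of Jordan blocks for λ):
  λ = 4: algebraic multiplicity = 5, geometric multiplicity = 3

Determining the block sizes for each eigenvalue:
  λ = 4: with am = 5 and gm = 3, the partition is not yet determined (e.g. several partitions of 5 into 3 parts exist). Let N = A − (4)·I. Computing rank(N^1) = 2, rank(N^2) = 1, rank(N^3) = 0; the number of blocks of size ≥ j is rank(N^{j−1}) − rank(N^j), giving [3, 1, 1]. So we have 1 block(s) of size 3, 2 block(s) of size 1 → block sizes [3, 1, 1]

Assembling the blocks gives a Jordan form
J =
  [4, 1, 0, 0, 0]
  [0, 4, 1, 0, 0]
  [0, 0, 4, 0, 0]
  [0, 0, 0, 4, 0]
  [0, 0, 0, 0, 4]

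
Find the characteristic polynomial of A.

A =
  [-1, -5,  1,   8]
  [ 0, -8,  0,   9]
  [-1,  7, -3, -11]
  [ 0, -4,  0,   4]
x^4 + 8*x^3 + 24*x^2 + 32*x + 16

Expanding det(x·I − A) (e.g. by cofactor expansion or by noting that A is similar to its Jordan form J, which has the same characteristic polynomial as A) gives
  χ_A(x) = x^4 + 8*x^3 + 24*x^2 + 32*x + 16
which factors as (x + 2)^4. The eigenvalues (with algebraic multiplicities) are λ = -2 with multiplicity 4.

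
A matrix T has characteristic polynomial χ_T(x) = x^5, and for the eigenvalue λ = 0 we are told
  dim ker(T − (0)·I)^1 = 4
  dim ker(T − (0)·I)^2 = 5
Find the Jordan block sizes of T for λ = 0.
Block sizes for λ = 0: [2, 1, 1, 1]

From the dimensions of kernels of powers, the number of Jordan blocks of size at least j is d_j − d_{j−1} where d_j = dim ker(N^j) (with d_0 = 0). Computing the differences gives [4, 1].
The number of blocks of size exactly k is (#blocks of size ≥ k) − (#blocks of size ≥ k + 1), so the partition is: 3 block(s) of size 1, 1 block(s) of size 2.
In nonincreasing order the block sizes are [2, 1, 1, 1].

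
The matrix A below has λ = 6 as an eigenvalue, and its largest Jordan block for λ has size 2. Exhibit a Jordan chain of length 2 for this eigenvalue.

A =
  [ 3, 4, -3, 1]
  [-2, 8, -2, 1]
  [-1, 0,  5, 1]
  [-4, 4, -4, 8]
A Jordan chain for λ = 6 of length 2:
v_1 = (-3, -2, -1, -4)ᵀ
v_2 = (1, 0, 0, 0)ᵀ

Let N = A − (6)·I. We want v_2 with N^2 v_2 = 0 but N^1 v_2 ≠ 0; then v_{j-1} := N · v_j for j = 2, …, 2.

Pick v_2 = (1, 0, 0, 0)ᵀ.
Then v_1 = N · v_2 = (-3, -2, -1, -4)ᵀ.

Sanity check: (A − (6)·I) v_1 = (0, 0, 0, 0)ᵀ = 0. ✓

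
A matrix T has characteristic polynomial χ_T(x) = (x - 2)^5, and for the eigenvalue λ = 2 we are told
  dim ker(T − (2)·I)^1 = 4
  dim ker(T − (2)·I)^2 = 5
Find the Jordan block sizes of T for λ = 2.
Block sizes for λ = 2: [2, 1, 1, 1]

From the dimensions of kernels of powers, the number of Jordan blocks of size at least j is d_j − d_{j−1} where d_j = dim ker(N^j) (with d_0 = 0). Computing the differences gives [4, 1].
The number of blocks of size exactly k is (#blocks of size ≥ k) − (#blocks of size ≥ k + 1), so the partition is: 3 block(s) of size 1, 1 block(s) of size 2.
In nonincreasing order the block sizes are [2, 1, 1, 1].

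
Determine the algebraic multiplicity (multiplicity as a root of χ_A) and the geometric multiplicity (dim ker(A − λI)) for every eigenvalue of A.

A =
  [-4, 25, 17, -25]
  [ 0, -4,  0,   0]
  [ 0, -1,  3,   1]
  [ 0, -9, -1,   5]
λ = -4: alg = 2, geom = 2; λ = 4: alg = 2, geom = 1

Step 1 — factor the characteristic polynomial to read off the algebraic multiplicities:
  χ_A(x) = (x - 4)^2*(x + 4)^2

Step 2 — compute geometric multiplicities via the rank-nullity identity g(λ) = n − rank(A − λI):
  rank(A − (-4)·I) = 2, so dim ker(A − (-4)·I) = n − 2 = 2
  rank(A − (4)·I) = 3, so dim ker(A − (4)·I) = n − 3 = 1

Summary:
  λ = -4: algebraic multiplicity = 2, geometric multiplicity = 2
  λ = 4: algebraic multiplicity = 2, geometric multiplicity = 1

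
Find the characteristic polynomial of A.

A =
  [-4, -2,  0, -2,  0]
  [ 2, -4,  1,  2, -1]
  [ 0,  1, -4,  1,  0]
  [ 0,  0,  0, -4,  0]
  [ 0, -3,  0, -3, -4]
x^5 + 20*x^4 + 160*x^3 + 640*x^2 + 1280*x + 1024

Expanding det(x·I − A) (e.g. by cofactor expansion or by noting that A is similar to its Jordan form J, which has the same characteristic polynomial as A) gives
  χ_A(x) = x^5 + 20*x^4 + 160*x^3 + 640*x^2 + 1280*x + 1024
which factors as (x + 4)^5. The eigenvalues (with algebraic multiplicities) are λ = -4 with multiplicity 5.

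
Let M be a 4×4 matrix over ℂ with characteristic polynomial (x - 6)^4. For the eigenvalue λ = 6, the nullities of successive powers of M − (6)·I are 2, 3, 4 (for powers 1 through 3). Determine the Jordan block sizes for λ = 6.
Block sizes for λ = 6: [3, 1]

From the dimensions of kernels of powers, the number of Jordan blocks of size at least j is d_j − d_{j−1} where d_j = dim ker(N^j) (with d_0 = 0). Computing the differences gives [2, 1, 1].
The number of blocks of size exactly k is (#blocks of size ≥ k) − (#blocks of size ≥ k + 1), so the partition is: 1 block(s) of size 1, 1 block(s) of size 3.
In nonincreasing order the block sizes are [3, 1].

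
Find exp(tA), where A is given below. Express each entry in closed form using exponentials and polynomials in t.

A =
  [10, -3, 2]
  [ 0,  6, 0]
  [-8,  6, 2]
e^{tA} =
  [4*t*exp(6*t) + exp(6*t), -3*t*exp(6*t), 2*t*exp(6*t)]
  [0, exp(6*t), 0]
  [-8*t*exp(6*t), 6*t*exp(6*t), -4*t*exp(6*t) + exp(6*t)]

Strategy: write A = P · J · P⁻¹ where J is a Jordan canonical form, so e^{tA} = P · e^{tJ} · P⁻¹, and e^{tJ} can be computed block-by-block.

A has Jordan form
J =
  [6, 1, 0]
  [0, 6, 0]
  [0, 0, 6]
(up to reordering of blocks).

Per-block formulas:
  For a 2×2 Jordan block J_2(6): exp(t · J_2(6)) = e^(6t)·(I + t·N), where N is the 2×2 nilpotent shift.
  For a 1×1 block at λ = 6: exp(t · [6]) = [e^(6t)].

After assembling e^{tJ} and conjugating by P, we get:

e^{tA} =
  [4*t*exp(6*t) + exp(6*t), -3*t*exp(6*t), 2*t*exp(6*t)]
  [0, exp(6*t), 0]
  [-8*t*exp(6*t), 6*t*exp(6*t), -4*t*exp(6*t) + exp(6*t)]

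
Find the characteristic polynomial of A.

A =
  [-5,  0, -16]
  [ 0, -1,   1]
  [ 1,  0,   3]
x^3 + 3*x^2 + 3*x + 1

Expanding det(x·I − A) (e.g. by cofactor expansion or by noting that A is similar to its Jordan form J, which has the same characteristic polynomial as A) gives
  χ_A(x) = x^3 + 3*x^2 + 3*x + 1
which factors as (x + 1)^3. The eigenvalues (with algebraic multiplicities) are λ = -1 with multiplicity 3.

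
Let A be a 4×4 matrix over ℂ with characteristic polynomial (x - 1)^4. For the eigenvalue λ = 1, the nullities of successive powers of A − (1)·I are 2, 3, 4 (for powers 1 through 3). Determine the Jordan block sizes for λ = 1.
Block sizes for λ = 1: [3, 1]

From the dimensions of kernels of powers, the number of Jordan blocks of size at least j is d_j − d_{j−1} where d_j = dim ker(N^j) (with d_0 = 0). Computing the differences gives [2, 1, 1].
The number of blocks of size exactly k is (#blocks of size ≥ k) − (#blocks of size ≥ k + 1), so the partition is: 1 block(s) of size 1, 1 block(s) of size 3.
In nonincreasing order the block sizes are [3, 1].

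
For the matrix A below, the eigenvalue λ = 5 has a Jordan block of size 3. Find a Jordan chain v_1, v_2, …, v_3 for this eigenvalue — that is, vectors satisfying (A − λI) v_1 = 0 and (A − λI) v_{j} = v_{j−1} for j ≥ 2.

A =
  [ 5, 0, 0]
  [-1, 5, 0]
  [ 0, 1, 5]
A Jordan chain for λ = 5 of length 3:
v_1 = (0, 0, -1)ᵀ
v_2 = (0, -1, 0)ᵀ
v_3 = (1, 0, 0)ᵀ

Let N = A − (5)·I. We want v_3 with N^3 v_3 = 0 but N^2 v_3 ≠ 0; then v_{j-1} := N · v_j for j = 3, …, 2.

Pick v_3 = (1, 0, 0)ᵀ.
Then v_2 = N · v_3 = (0, -1, 0)ᵀ.
Then v_1 = N · v_2 = (0, 0, -1)ᵀ.

Sanity check: (A − (5)·I) v_1 = (0, 0, 0)ᵀ = 0. ✓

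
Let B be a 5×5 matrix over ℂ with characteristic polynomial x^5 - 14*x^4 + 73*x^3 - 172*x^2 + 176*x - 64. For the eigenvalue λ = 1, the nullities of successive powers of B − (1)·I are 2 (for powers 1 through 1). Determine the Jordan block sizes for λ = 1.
Block sizes for λ = 1: [1, 1]

From the dimensions of kernels of powers, the number of Jordan blocks of size at least j is d_j − d_{j−1} where d_j = dim ker(N^j) (with d_0 = 0). Computing the differences gives [2].
The number of blocks of size exactly k is (#blocks of size ≥ k) − (#blocks of size ≥ k + 1), so the partition is: 2 block(s) of size 1.
In nonincreasing order the block sizes are [1, 1].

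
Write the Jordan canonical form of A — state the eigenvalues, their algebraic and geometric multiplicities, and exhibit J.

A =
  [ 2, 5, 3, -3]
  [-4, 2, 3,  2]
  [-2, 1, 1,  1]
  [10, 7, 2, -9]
J_1(-4) ⊕ J_3(0)

The characteristic polynomial is
  det(x·I − A) = x^4 + 4*x^3 = x^3*(x + 4)

Eigenvalues and multiplicities (the geometric multiplicity of λ is n − rank(A − λI), which equals the number of Jordan blocks for λ):
  λ = -4: algebraic multiplicity = 1, geometric multiplicity = 1
  λ = 0: algebraic multiplicity = 3, geometric multiplicity = 1

Determining the block sizes for each eigenvalue:
  λ = -4: one block (gm = 1), so the single block has size am = 1 → block sizes [1]
  λ = 0: one block (gm = 1), so the single block has size am = 3 → block sizes [3]

Assembling the blocks gives a Jordan form
J =
  [-4, 0, 0, 0]
  [ 0, 0, 1, 0]
  [ 0, 0, 0, 1]
  [ 0, 0, 0, 0]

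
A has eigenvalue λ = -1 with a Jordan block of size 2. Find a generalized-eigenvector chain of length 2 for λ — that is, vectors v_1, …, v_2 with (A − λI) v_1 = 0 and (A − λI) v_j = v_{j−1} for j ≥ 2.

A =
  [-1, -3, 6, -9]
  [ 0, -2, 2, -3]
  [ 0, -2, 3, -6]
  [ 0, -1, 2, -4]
A Jordan chain for λ = -1 of length 2:
v_1 = (-3, -1, -2, -1)ᵀ
v_2 = (0, 1, 0, 0)ᵀ

Let N = A − (-1)·I. We want v_2 with N^2 v_2 = 0 but N^1 v_2 ≠ 0; then v_{j-1} := N · v_j for j = 2, …, 2.

Pick v_2 = (0, 1, 0, 0)ᵀ.
Then v_1 = N · v_2 = (-3, -1, -2, -1)ᵀ.

Sanity check: (A − (-1)·I) v_1 = (0, 0, 0, 0)ᵀ = 0. ✓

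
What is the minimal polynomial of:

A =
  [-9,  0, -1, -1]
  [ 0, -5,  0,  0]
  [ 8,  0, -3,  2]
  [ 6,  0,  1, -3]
x^3 + 15*x^2 + 75*x + 125

The characteristic polynomial is χ_A(x) = (x + 5)^4, so the eigenvalues are known. The minimal polynomial is
  m_A(x) = Π_λ (x − λ)^{k_λ}
where k_λ is the size of the *largest* Jordan block for λ (equivalently, the smallest k with (A − λI)^k v = 0 for every generalised eigenvector v of λ).

  λ = -5: largest Jordan block has size 3, contributing (x + 5)^3

So m_A(x) = (x + 5)^3 = x^3 + 15*x^2 + 75*x + 125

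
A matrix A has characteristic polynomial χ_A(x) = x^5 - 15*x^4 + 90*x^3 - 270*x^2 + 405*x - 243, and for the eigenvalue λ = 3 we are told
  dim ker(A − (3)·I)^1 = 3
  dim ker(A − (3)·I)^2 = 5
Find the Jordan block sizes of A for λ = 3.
Block sizes for λ = 3: [2, 2, 1]

From the dimensions of kernels of powers, the number of Jordan blocks of size at least j is d_j − d_{j−1} where d_j = dim ker(N^j) (with d_0 = 0). Computing the differences gives [3, 2].
The number of blocks of size exactly k is (#blocks of size ≥ k) − (#blocks of size ≥ k + 1), so the partition is: 1 block(s) of size 1, 2 block(s) of size 2.
In nonincreasing order the block sizes are [2, 2, 1].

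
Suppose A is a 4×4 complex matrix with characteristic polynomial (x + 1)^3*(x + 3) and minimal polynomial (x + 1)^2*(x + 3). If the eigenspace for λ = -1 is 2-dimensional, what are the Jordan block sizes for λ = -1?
Block sizes for λ = -1: [2, 1]

Step 1 — from the characteristic polynomial, algebraic multiplicity of λ = -1 is 3. From dim ker(A − (-1)·I) = 2, there are exactly 2 Jordan blocks for λ = -1.
Step 2 — from the minimal polynomial, the factor (x + 1)^2 tells us the largest block for λ = -1 has size 2.
Step 3 — with total size 3, 2 blocks, and largest block 2, the block sizes (in nonincreasing order) are [2, 1].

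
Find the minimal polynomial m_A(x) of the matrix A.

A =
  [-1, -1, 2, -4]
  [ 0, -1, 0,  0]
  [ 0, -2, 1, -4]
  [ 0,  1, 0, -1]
x^3 + x^2 - x - 1

The characteristic polynomial is χ_A(x) = (x - 1)*(x + 1)^3, so the eigenvalues are known. The minimal polynomial is
  m_A(x) = Π_λ (x − λ)^{k_λ}
where k_λ is the size of the *largest* Jordan block for λ (equivalently, the smallest k with (A − λI)^k v = 0 for every generalised eigenvector v of λ).

  λ = -1: largest Jordan block has size 2, contributing (x + 1)^2
  λ = 1: largest Jordan block has size 1, contributing (x − 1)

So m_A(x) = (x - 1)*(x + 1)^2 = x^3 + x^2 - x - 1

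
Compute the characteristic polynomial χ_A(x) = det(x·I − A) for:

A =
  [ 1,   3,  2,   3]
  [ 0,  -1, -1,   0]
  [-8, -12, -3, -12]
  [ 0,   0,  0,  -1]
x^4 + 4*x^3 + 6*x^2 + 4*x + 1

Expanding det(x·I − A) (e.g. by cofactor expansion or by noting that A is similar to its Jordan form J, which has the same characteristic polynomial as A) gives
  χ_A(x) = x^4 + 4*x^3 + 6*x^2 + 4*x + 1
which factors as (x + 1)^4. The eigenvalues (with algebraic multiplicities) are λ = -1 with multiplicity 4.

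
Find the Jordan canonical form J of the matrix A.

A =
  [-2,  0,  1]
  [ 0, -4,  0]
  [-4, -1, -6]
J_3(-4)

The characteristic polynomial is
  det(x·I − A) = x^3 + 12*x^2 + 48*x + 64 = (x + 4)^3

Eigenvalues and multiplicities (the geometric multiplicity of λ is n − rank(A − λI), which equals the number of Jordan blocks for λ):
  λ = -4: algebraic multiplicity = 3, geometric multiplicity = 1

Determining the block sizes for each eigenvalue:
  λ = -4: one block (gm = 1), so the single block has size am = 3 → block sizes [3]

Assembling the blocks gives a Jordan form
J =
  [-4,  1,  0]
  [ 0, -4,  1]
  [ 0,  0, -4]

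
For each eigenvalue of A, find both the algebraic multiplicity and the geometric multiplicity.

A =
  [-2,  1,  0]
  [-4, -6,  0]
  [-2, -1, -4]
λ = -4: alg = 3, geom = 2

Step 1 — factor the characteristic polynomial to read off the algebraic multiplicities:
  χ_A(x) = (x + 4)^3

Step 2 — compute geometric multiplicities via the rank-nullity identity g(λ) = n − rank(A − λI):
  rank(A − (-4)·I) = 1, so dim ker(A − (-4)·I) = n − 1 = 2

Summary:
  λ = -4: algebraic multiplicity = 3, geometric multiplicity = 2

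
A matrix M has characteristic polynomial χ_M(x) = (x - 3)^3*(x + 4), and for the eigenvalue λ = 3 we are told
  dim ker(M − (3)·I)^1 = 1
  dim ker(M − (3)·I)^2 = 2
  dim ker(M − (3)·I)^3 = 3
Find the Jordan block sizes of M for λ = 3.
Block sizes for λ = 3: [3]

From the dimensions of kernels of powers, the number of Jordan blocks of size at least j is d_j − d_{j−1} where d_j = dim ker(N^j) (with d_0 = 0). Computing the differences gives [1, 1, 1].
The number of blocks of size exactly k is (#blocks of size ≥ k) − (#blocks of size ≥ k + 1), so the partition is: 1 block(s) of size 3.
In nonincreasing order the block sizes are [3].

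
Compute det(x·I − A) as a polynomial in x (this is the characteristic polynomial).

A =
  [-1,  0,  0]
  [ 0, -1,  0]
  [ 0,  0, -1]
x^3 + 3*x^2 + 3*x + 1

Expanding det(x·I − A) (e.g. by cofactor expansion or by noting that A is similar to its Jordan form J, which has the same characteristic polynomial as A) gives
  χ_A(x) = x^3 + 3*x^2 + 3*x + 1
which factors as (x + 1)^3. The eigenvalues (with algebraic multiplicities) are λ = -1 with multiplicity 3.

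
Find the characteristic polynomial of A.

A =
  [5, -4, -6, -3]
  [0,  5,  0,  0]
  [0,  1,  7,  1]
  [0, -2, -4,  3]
x^4 - 20*x^3 + 150*x^2 - 500*x + 625

Expanding det(x·I − A) (e.g. by cofactor expansion or by noting that A is similar to its Jordan form J, which has the same characteristic polynomial as A) gives
  χ_A(x) = x^4 - 20*x^3 + 150*x^2 - 500*x + 625
which factors as (x - 5)^4. The eigenvalues (with algebraic multiplicities) are λ = 5 with multiplicity 4.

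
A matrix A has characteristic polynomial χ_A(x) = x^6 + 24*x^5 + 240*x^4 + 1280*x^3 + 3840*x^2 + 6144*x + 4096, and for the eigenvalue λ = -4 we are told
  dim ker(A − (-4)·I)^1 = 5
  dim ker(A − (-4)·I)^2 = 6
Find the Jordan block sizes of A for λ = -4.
Block sizes for λ = -4: [2, 1, 1, 1, 1]

From the dimensions of kernels of powers, the number of Jordan blocks of size at least j is d_j − d_{j−1} where d_j = dim ker(N^j) (with d_0 = 0). Computing the differences gives [5, 1].
The number of blocks of size exactly k is (#blocks of size ≥ k) − (#blocks of size ≥ k + 1), so the partition is: 4 block(s) of size 1, 1 block(s) of size 2.
In nonincreasing order the block sizes are [2, 1, 1, 1, 1].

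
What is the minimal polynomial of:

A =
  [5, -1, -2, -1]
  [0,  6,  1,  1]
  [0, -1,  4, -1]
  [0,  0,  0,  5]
x^3 - 15*x^2 + 75*x - 125

The characteristic polynomial is χ_A(x) = (x - 5)^4, so the eigenvalues are known. The minimal polynomial is
  m_A(x) = Π_λ (x − λ)^{k_λ}
where k_λ is the size of the *largest* Jordan block for λ (equivalently, the smallest k with (A − λI)^k v = 0 for every generalised eigenvector v of λ).

  λ = 5: largest Jordan block has size 3, contributing (x − 5)^3

So m_A(x) = (x - 5)^3 = x^3 - 15*x^2 + 75*x - 125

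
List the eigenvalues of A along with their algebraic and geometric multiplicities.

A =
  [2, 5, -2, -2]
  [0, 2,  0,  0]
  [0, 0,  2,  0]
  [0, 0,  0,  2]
λ = 2: alg = 4, geom = 3

Step 1 — factor the characteristic polynomial to read off the algebraic multiplicities:
  χ_A(x) = (x - 2)^4

Step 2 — compute geometric multiplicities via the rank-nullity identity g(λ) = n − rank(A − λI):
  rank(A − (2)·I) = 1, so dim ker(A − (2)·I) = n − 1 = 3

Summary:
  λ = 2: algebraic multiplicity = 4, geometric multiplicity = 3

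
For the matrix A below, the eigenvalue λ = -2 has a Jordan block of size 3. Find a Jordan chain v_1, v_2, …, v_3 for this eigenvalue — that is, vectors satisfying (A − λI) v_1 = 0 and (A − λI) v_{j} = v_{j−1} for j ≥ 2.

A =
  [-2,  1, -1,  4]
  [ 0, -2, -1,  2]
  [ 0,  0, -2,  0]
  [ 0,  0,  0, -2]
A Jordan chain for λ = -2 of length 3:
v_1 = (-1, 0, 0, 0)ᵀ
v_2 = (-1, -1, 0, 0)ᵀ
v_3 = (0, 0, 1, 0)ᵀ

Let N = A − (-2)·I. We want v_3 with N^3 v_3 = 0 but N^2 v_3 ≠ 0; then v_{j-1} := N · v_j for j = 3, …, 2.

Pick v_3 = (0, 0, 1, 0)ᵀ.
Then v_2 = N · v_3 = (-1, -1, 0, 0)ᵀ.
Then v_1 = N · v_2 = (-1, 0, 0, 0)ᵀ.

Sanity check: (A − (-2)·I) v_1 = (0, 0, 0, 0)ᵀ = 0. ✓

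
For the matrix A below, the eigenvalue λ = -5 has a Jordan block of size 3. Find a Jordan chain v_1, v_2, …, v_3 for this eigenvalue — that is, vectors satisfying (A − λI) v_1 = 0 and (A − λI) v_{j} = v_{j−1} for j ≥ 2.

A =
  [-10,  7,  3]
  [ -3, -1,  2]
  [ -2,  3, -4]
A Jordan chain for λ = -5 of length 3:
v_1 = (-2, -1, -1)ᵀ
v_2 = (-5, -3, -2)ᵀ
v_3 = (1, 0, 0)ᵀ

Let N = A − (-5)·I. We want v_3 with N^3 v_3 = 0 but N^2 v_3 ≠ 0; then v_{j-1} := N · v_j for j = 3, …, 2.

Pick v_3 = (1, 0, 0)ᵀ.
Then v_2 = N · v_3 = (-5, -3, -2)ᵀ.
Then v_1 = N · v_2 = (-2, -1, -1)ᵀ.

Sanity check: (A − (-5)·I) v_1 = (0, 0, 0)ᵀ = 0. ✓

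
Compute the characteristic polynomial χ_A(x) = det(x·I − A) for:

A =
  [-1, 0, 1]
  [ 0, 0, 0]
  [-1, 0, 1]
x^3

Expanding det(x·I − A) (e.g. by cofactor expansion or by noting that A is similar to its Jordan form J, which has the same characteristic polynomial as A) gives
  χ_A(x) = x^3
which factors as x^3. The eigenvalues (with algebraic multiplicities) are λ = 0 with multiplicity 3.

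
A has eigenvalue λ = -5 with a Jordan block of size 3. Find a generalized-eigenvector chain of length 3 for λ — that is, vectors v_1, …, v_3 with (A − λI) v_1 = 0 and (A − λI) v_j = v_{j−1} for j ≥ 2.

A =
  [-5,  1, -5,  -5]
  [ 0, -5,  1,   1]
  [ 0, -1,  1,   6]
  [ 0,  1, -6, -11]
A Jordan chain for λ = -5 of length 3:
v_1 = (1, 0, -1, 1)ᵀ
v_2 = (-5, 1, 6, -6)ᵀ
v_3 = (0, 0, 1, 0)ᵀ

Let N = A − (-5)·I. We want v_3 with N^3 v_3 = 0 but N^2 v_3 ≠ 0; then v_{j-1} := N · v_j for j = 3, …, 2.

Pick v_3 = (0, 0, 1, 0)ᵀ.
Then v_2 = N · v_3 = (-5, 1, 6, -6)ᵀ.
Then v_1 = N · v_2 = (1, 0, -1, 1)ᵀ.

Sanity check: (A − (-5)·I) v_1 = (0, 0, 0, 0)ᵀ = 0. ✓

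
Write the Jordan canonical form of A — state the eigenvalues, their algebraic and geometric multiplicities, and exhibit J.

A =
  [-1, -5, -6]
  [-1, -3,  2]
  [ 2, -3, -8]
J_3(-4)

The characteristic polynomial is
  det(x·I − A) = x^3 + 12*x^2 + 48*x + 64 = (x + 4)^3

Eigenvalues and multiplicities (the geometric multiplicity of λ is n − rank(A − λI), which equals the number of Jordan blocks for λ):
  λ = -4: algebraic multiplicity = 3, geometric multiplicity = 1

Determining the block sizes for each eigenvalue:
  λ = -4: one block (gm = 1), so the single block has size am = 3 → block sizes [3]

Assembling the blocks gives a Jordan form
J =
  [-4,  1,  0]
  [ 0, -4,  1]
  [ 0,  0, -4]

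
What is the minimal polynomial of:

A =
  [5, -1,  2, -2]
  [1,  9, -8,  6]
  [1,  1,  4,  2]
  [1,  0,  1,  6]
x^2 - 12*x + 36

The characteristic polynomial is χ_A(x) = (x - 6)^4, so the eigenvalues are known. The minimal polynomial is
  m_A(x) = Π_λ (x − λ)^{k_λ}
where k_λ is the size of the *largest* Jordan block for λ (equivalently, the smallest k with (A − λI)^k v = 0 for every generalised eigenvector v of λ).

  λ = 6: largest Jordan block has size 2, contributing (x − 6)^2

So m_A(x) = (x - 6)^2 = x^2 - 12*x + 36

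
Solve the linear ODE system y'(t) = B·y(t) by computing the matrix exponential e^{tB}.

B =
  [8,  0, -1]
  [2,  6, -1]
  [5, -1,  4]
e^{tB} =
  [-t^2*exp(6*t)/2 + 2*t*exp(6*t) + exp(6*t), t^2*exp(6*t)/2, -t*exp(6*t)]
  [-t^2*exp(6*t)/2 + 2*t*exp(6*t), t^2*exp(6*t)/2 + exp(6*t), -t*exp(6*t)]
  [-t^2*exp(6*t) + 5*t*exp(6*t), t^2*exp(6*t) - t*exp(6*t), -2*t*exp(6*t) + exp(6*t)]

Strategy: write B = P · J · P⁻¹ where J is a Jordan canonical form, so e^{tB} = P · e^{tJ} · P⁻¹, and e^{tJ} can be computed block-by-block.

B has Jordan form
J =
  [6, 1, 0]
  [0, 6, 1]
  [0, 0, 6]
(up to reordering of blocks).

Per-block formulas:
  For a 3×3 Jordan block J_3(6): exp(t · J_3(6)) = e^(6t)·(I + t·N + (t^2/2)·N^2), where N is the 3×3 nilpotent shift.

After assembling e^{tJ} and conjugating by P, we get:

e^{tB} =
  [-t^2*exp(6*t)/2 + 2*t*exp(6*t) + exp(6*t), t^2*exp(6*t)/2, -t*exp(6*t)]
  [-t^2*exp(6*t)/2 + 2*t*exp(6*t), t^2*exp(6*t)/2 + exp(6*t), -t*exp(6*t)]
  [-t^2*exp(6*t) + 5*t*exp(6*t), t^2*exp(6*t) - t*exp(6*t), -2*t*exp(6*t) + exp(6*t)]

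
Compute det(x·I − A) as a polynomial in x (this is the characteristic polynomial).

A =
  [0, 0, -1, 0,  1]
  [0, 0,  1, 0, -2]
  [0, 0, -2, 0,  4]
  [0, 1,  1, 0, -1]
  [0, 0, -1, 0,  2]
x^5

Expanding det(x·I − A) (e.g. by cofactor expansion or by noting that A is similar to its Jordan form J, which has the same characteristic polynomial as A) gives
  χ_A(x) = x^5
which factors as x^5. The eigenvalues (with algebraic multiplicities) are λ = 0 with multiplicity 5.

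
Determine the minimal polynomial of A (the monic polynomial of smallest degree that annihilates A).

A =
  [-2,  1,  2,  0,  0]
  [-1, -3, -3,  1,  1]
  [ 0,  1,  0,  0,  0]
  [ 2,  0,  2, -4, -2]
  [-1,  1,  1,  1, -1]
x^3 + 6*x^2 + 12*x + 8

The characteristic polynomial is χ_A(x) = (x + 2)^5, so the eigenvalues are known. The minimal polynomial is
  m_A(x) = Π_λ (x − λ)^{k_λ}
where k_λ is the size of the *largest* Jordan block for λ (equivalently, the smallest k with (A − λI)^k v = 0 for every generalised eigenvector v of λ).

  λ = -2: largest Jordan block has size 3, contributing (x + 2)^3

So m_A(x) = (x + 2)^3 = x^3 + 6*x^2 + 12*x + 8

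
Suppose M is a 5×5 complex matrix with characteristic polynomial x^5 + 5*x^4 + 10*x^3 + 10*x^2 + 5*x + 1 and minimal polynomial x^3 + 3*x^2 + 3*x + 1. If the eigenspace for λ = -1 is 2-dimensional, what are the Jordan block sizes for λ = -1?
Block sizes for λ = -1: [3, 2]

Step 1 — from the characteristic polynomial, algebraic multiplicity of λ = -1 is 5. From dim ker(M − (-1)·I) = 2, there are exactly 2 Jordan blocks for λ = -1.
Step 2 — from the minimal polynomial, the factor (x + 1)^3 tells us the largest block for λ = -1 has size 3.
Step 3 — with total size 5, 2 blocks, and largest block 3, the block sizes (in nonincreasing order) are [3, 2].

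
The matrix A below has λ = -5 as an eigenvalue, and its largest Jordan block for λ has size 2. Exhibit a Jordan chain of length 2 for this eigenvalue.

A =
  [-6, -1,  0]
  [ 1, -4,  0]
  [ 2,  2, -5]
A Jordan chain for λ = -5 of length 2:
v_1 = (-1, 1, 2)ᵀ
v_2 = (1, 0, 0)ᵀ

Let N = A − (-5)·I. We want v_2 with N^2 v_2 = 0 but N^1 v_2 ≠ 0; then v_{j-1} := N · v_j for j = 2, …, 2.

Pick v_2 = (1, 0, 0)ᵀ.
Then v_1 = N · v_2 = (-1, 1, 2)ᵀ.

Sanity check: (A − (-5)·I) v_1 = (0, 0, 0)ᵀ = 0. ✓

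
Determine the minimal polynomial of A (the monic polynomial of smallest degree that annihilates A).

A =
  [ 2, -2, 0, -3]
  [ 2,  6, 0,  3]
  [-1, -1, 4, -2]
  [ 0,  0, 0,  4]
x^2 - 8*x + 16

The characteristic polynomial is χ_A(x) = (x - 4)^4, so the eigenvalues are known. The minimal polynomial is
  m_A(x) = Π_λ (x − λ)^{k_λ}
where k_λ is the size of the *largest* Jordan block for λ (equivalently, the smallest k with (A − λI)^k v = 0 for every generalised eigenvector v of λ).

  λ = 4: largest Jordan block has size 2, contributing (x − 4)^2

So m_A(x) = (x - 4)^2 = x^2 - 8*x + 16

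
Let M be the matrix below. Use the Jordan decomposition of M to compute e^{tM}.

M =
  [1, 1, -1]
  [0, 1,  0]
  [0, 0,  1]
e^{tM} =
  [exp(t), t*exp(t), -t*exp(t)]
  [0, exp(t), 0]
  [0, 0, exp(t)]

Strategy: write M = P · J · P⁻¹ where J is a Jordan canonical form, so e^{tM} = P · e^{tJ} · P⁻¹, and e^{tJ} can be computed block-by-block.

M has Jordan form
J =
  [1, 1, 0]
  [0, 1, 0]
  [0, 0, 1]
(up to reordering of blocks).

Per-block formulas:
  For a 2×2 Jordan block J_2(1): exp(t · J_2(1)) = e^(1t)·(I + t·N), where N is the 2×2 nilpotent shift.
  For a 1×1 block at λ = 1: exp(t · [1]) = [e^(1t)].

After assembling e^{tJ} and conjugating by P, we get:

e^{tM} =
  [exp(t), t*exp(t), -t*exp(t)]
  [0, exp(t), 0]
  [0, 0, exp(t)]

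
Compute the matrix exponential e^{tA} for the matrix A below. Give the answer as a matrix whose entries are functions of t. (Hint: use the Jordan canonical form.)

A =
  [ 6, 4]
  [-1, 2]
e^{tA} =
  [2*t*exp(4*t) + exp(4*t), 4*t*exp(4*t)]
  [-t*exp(4*t), -2*t*exp(4*t) + exp(4*t)]

Strategy: write A = P · J · P⁻¹ where J is a Jordan canonical form, so e^{tA} = P · e^{tJ} · P⁻¹, and e^{tJ} can be computed block-by-block.

A has Jordan form
J =
  [4, 1]
  [0, 4]
(up to reordering of blocks).

Per-block formulas:
  For a 2×2 Jordan block J_2(4): exp(t · J_2(4)) = e^(4t)·(I + t·N), where N is the 2×2 nilpotent shift.

After assembling e^{tJ} and conjugating by P, we get:

e^{tA} =
  [2*t*exp(4*t) + exp(4*t), 4*t*exp(4*t)]
  [-t*exp(4*t), -2*t*exp(4*t) + exp(4*t)]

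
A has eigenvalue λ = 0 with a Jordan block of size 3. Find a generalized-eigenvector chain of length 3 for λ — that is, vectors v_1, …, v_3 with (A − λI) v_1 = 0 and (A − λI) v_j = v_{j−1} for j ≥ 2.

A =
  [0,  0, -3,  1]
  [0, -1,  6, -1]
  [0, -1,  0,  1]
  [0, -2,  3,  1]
A Jordan chain for λ = 0 of length 3:
v_1 = (1, -3, -1, -3)ᵀ
v_2 = (0, -1, -1, -2)ᵀ
v_3 = (0, 1, 0, 0)ᵀ

Let N = A − (0)·I. We want v_3 with N^3 v_3 = 0 but N^2 v_3 ≠ 0; then v_{j-1} := N · v_j for j = 3, …, 2.

Pick v_3 = (0, 1, 0, 0)ᵀ.
Then v_2 = N · v_3 = (0, -1, -1, -2)ᵀ.
Then v_1 = N · v_2 = (1, -3, -1, -3)ᵀ.

Sanity check: (A − (0)·I) v_1 = (0, 0, 0, 0)ᵀ = 0. ✓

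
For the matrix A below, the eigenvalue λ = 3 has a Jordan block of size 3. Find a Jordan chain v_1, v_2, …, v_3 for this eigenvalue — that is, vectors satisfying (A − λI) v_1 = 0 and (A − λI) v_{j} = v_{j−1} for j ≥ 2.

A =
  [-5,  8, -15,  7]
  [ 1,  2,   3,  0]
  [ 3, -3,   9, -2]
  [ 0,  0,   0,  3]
A Jordan chain for λ = 3 of length 3:
v_1 = (1, 1, 0, 0)ᵀ
v_2 = (-1, 1, 1, 0)ᵀ
v_3 = (1, 0, 0, 1)ᵀ

Let N = A − (3)·I. We want v_3 with N^3 v_3 = 0 but N^2 v_3 ≠ 0; then v_{j-1} := N · v_j for j = 3, …, 2.

Pick v_3 = (1, 0, 0, 1)ᵀ.
Then v_2 = N · v_3 = (-1, 1, 1, 0)ᵀ.
Then v_1 = N · v_2 = (1, 1, 0, 0)ᵀ.

Sanity check: (A − (3)·I) v_1 = (0, 0, 0, 0)ᵀ = 0. ✓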